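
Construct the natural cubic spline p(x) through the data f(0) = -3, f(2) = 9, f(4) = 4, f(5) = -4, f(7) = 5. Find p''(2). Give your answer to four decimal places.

Write m_i for p''(x_i). With h_i = 2, 2, 1, 2 and divided differences Δ_i = 6, -5/2, -8, 9/2, the continuity of p' gives the tridiagonal system
  2·m_0 + 8·m_1 + 2·m_2 = 6(Δ_1 - Δ_0) = -51
  2·m_1 + 6·m_2 + 1·m_3 = 6(Δ_2 - Δ_1) = -33
  1·m_2 + 6·m_3 + 2·m_4 = 6(Δ_3 - Δ_2) = 75
Natural end conditions: m_0 = m_4 = 0.
Solving the tridiagonal system: m_0 = 0, m_1 = -1239/256, m_2 = -393/64, m_3 = 1731/128, m_4 = 0.

-4.8398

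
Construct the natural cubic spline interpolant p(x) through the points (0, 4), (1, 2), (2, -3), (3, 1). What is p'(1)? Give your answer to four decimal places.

-4.8000

With M_i denoting the second derivative at x_i, h_i = 1, 1, 1, and Δ_i = (y_(i+1) − y_i)/h_i = -2, -5, 4:
  1·M_0 + 4·M_1 + 1·M_2 = 6(Δ_1 - Δ_0) = -18
  1·M_1 + 4·M_2 + 1·M_3 = 6(Δ_2 - Δ_1) = 54
Natural end conditions: M_0 = M_3 = 0.
Forward elimination and back-substitution give M_0 = 0, M_1 = -42/5, M_2 = 78/5, M_3 = 0.
On [1, 2], p'(x) = b_1 + 2c_1·(x - 1) + 3d_1·(x - 1)² with b_1 = Δ_1 - h_1(2M_1 + M_2)/6 = -24/5, c_1 = M_1/2 = -21/5, d_1 = (M_2 - M_1)/(6h_1) = 4. So p'(1) = -24/5.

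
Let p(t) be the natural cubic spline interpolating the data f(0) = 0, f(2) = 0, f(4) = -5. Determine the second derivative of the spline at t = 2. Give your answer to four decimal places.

-1.8750

Let M_i = p''(x_i). Step sizes h_i = 2, 2; slopes of the chords Δ_i = (y_(i+1) - y_i)/h_i = 0, -5/2.
  2·M_0 + 8·M_1 + 2·M_2 = 6(Δ_1 - Δ_0) = -15
Natural end conditions: M_0 = M_2 = 0.
Solving the tridiagonal system: M_0 = 0, M_1 = -15/8, M_2 = 0.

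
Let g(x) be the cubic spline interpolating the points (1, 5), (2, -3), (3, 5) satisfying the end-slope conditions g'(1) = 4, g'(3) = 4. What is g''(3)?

Write σ_i for g''(x_i). With h_i = 1, 1 and divided differences Δ_i = -8, 8, the continuity of g' gives the tridiagonal system
  1·σ_0 + 4·σ_1 + 1·σ_2 = 6(Δ_1 - Δ_0) = 96
Clamped end conditions give two more equations: 2h_0·σ_0 + h_0·σ_1 = 6(Δ_0 - g'(1)) = -72 and h_1·σ_1 + 2h_1·σ_2 = 6(g'(3) - Δ_1) = -24.
Forward elimination and back-substitution give σ_0 = -60, σ_1 = 48, σ_2 = -36.

-36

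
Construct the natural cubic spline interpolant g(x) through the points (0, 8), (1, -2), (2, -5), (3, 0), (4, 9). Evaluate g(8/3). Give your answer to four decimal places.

-2.3426

With M_i denoting the second derivative at x_i, h_i = 1, 1, 1, 1, and Δ_i = (y_(i+1) − y_i)/h_i = -10, -3, 5, 9:
  1·M_0 + 4·M_1 + 1·M_2 = 6(Δ_1 - Δ_0) = 42
  1·M_1 + 4·M_2 + 1·M_3 = 6(Δ_2 - Δ_1) = 48
  1·M_2 + 4·M_3 + 1·M_4 = 6(Δ_3 - Δ_2) = 24
Natural end conditions: M_0 = M_4 = 0.
Solving: M_0 = 0, M_1 = 33/4, M_2 = 9, M_3 = 15/4, M_4 = 0.
On [2, 3], g(x) = -5 + 11/8·(x - 2) + 9/2·(x - 2)² - 7/8·(x - 2)³.
With (x - 2) = 2/3: g(8/3) = -253/108.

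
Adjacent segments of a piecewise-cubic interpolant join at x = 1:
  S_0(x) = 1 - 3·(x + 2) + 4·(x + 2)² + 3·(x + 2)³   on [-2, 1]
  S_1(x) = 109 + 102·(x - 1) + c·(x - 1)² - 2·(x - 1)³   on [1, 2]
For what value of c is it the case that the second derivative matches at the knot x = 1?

31

S_0''(x) = 8 + 18·(x + 2), so S_0''(1) = 62. On the right, S_1''(1) = 2c, so c = 31.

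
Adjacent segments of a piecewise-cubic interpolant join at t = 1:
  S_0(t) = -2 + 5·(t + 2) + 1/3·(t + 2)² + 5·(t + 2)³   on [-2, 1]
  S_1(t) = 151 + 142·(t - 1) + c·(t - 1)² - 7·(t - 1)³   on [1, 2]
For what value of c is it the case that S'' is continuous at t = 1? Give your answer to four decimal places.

45.3333

S_0''(t) = 2/3 + 30·(t + 2), so S_0''(1) = 272/3. On the right, S_1''(1) = 2c, so c = 136/3.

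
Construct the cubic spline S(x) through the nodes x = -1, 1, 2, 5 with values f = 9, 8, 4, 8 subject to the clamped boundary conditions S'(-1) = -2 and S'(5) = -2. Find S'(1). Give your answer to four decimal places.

Put M_i = S'' at the i-th knot. Here h = (2, 1, 3) and Δ = (-1/2, -4, 4/3), so the interior equations h_(i-1)·M_(i-1) + 2(h_(i-1)+h_i)·M_i + h_i·M_(i+1) = 6(Δ_i − Δ_(i-1)) read
  2·M_0 + 6·M_1 + 1·M_2 = 6(Δ_1 - Δ_0) = -21
  1·M_1 + 8·M_2 + 3·M_3 = 6(Δ_2 - Δ_1) = 32
Clamped end conditions give two more equations: 2h_0·M_0 + h_0·M_1 = 6(Δ_0 - S'(-1)) = 9 and h_2·M_2 + 2h_2·M_3 = 6(S'(5) - Δ_2) = -20.
Forward elimination and back-substitution give M_0 = 233/42, M_1 = -277/42, M_2 = 157/21, M_3 = -99/14.
On [1, 2], S'(x) = b_1 + 2c_1·(x - 1) + 3d_1·(x - 1)² with b_1 = Δ_1 - h_1(2M_1 + M_2)/6 = -64/21, c_1 = M_1/2 = -277/84, d_1 = (M_2 - M_1)/(6h_1) = 197/84. So S'(1) = -64/21.

-3.0476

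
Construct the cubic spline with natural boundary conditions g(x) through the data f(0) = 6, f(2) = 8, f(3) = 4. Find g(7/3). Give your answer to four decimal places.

6.9753

With M_i denoting the second derivative at x_i, h_i = 2, 1, and Δ_i = (y_(i+1) − y_i)/h_i = 1, -4:
  2·M_0 + 6·M_1 + 1·M_2 = 6(Δ_1 - Δ_0) = -30
Natural end conditions: M_0 = M_2 = 0.
Solving: M_0 = 0, M_1 = -5, M_2 = 0.
On [2, 3], g(x) = 8 - 7/3·(x - 2) - 5/2·(x - 2)² + 5/6·(x - 2)³.
With (x - 2) = 1/3: g(7/3) = 565/81.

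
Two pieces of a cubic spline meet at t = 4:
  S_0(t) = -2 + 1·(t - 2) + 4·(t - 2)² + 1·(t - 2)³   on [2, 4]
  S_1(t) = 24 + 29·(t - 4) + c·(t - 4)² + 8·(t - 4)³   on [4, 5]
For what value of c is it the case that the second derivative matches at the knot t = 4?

S_0''(t) = 8 + 6·(t - 2), so S_0''(4) = 20. On the right, S_1''(4) = 2c, so c = 10.

10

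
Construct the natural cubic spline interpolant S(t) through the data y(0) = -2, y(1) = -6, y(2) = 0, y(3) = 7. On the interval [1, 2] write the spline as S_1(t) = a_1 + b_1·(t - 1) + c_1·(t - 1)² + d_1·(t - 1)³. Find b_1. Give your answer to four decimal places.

Let M_i = S''(x_i). Step sizes h_i = 1, 1, 1; slopes of the chords Δ_i = (y_(i+1) - y_i)/h_i = -4, 6, 7.
  1·M_0 + 4·M_1 + 1·M_2 = 6(Δ_1 - Δ_0) = 60
  1·M_1 + 4·M_2 + 1·M_3 = 6(Δ_2 - Δ_1) = 6
Natural end conditions: M_0 = M_3 = 0.
Solving: M_0 = 0, M_1 = 78/5, M_2 = -12/5, M_3 = 0.
On [1, 2], with S_1(t) = a_1 + b_1·(t - 1) + c_1·(t - 1)² + d_1·(t - 1)³: c_1 = M_1/2 = 39/5, d_1 = (M_2 - M_1)/(6h_1) = -3, b_1 = Δ_1 - h_1(2M_1 + M_2)/6 = 6/5.

1.2000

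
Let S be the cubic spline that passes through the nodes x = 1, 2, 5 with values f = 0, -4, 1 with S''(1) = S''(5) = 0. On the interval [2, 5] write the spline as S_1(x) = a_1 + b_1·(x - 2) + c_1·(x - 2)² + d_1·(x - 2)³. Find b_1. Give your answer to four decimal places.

-2.5833

Let M_i = S''(x_i). Step sizes h_i = 1, 3; slopes of the chords Δ_i = (y_(i+1) - y_i)/h_i = -4, 5/3.
  1·M_0 + 8·M_1 + 3·M_2 = 6(Δ_1 - Δ_0) = 34
Natural end conditions: M_0 = M_2 = 0.
Solving the tridiagonal system: M_0 = 0, M_1 = 17/4, M_2 = 0.
On [2, 5], with S_1(x) = a_1 + b_1·(x - 2) + c_1·(x - 2)² + d_1·(x - 2)³: c_1 = M_1/2 = 17/8, d_1 = (M_2 - M_1)/(6h_1) = -17/72, b_1 = Δ_1 - h_1(2M_1 + M_2)/6 = -31/12.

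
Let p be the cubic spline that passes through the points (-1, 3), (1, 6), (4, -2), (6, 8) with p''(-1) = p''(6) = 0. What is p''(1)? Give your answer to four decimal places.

-4.2637

With M_i denoting the second derivative at x_i, h_i = 2, 3, 2, and Δ_i = (y_(i+1) − y_i)/h_i = 3/2, -8/3, 5:
  2·M_0 + 10·M_1 + 3·M_2 = 6(Δ_1 - Δ_0) = -25
  3·M_1 + 10·M_2 + 2·M_3 = 6(Δ_2 - Δ_1) = 46
Natural end conditions: M_0 = M_3 = 0.
Forward elimination and back-substitution give M_0 = 0, M_1 = -388/91, M_2 = 535/91, M_3 = 0.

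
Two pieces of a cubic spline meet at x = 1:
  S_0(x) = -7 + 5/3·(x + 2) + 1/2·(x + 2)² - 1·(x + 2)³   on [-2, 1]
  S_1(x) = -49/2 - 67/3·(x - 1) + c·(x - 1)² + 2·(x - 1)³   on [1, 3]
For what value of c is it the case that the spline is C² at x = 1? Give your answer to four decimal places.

-8.5000

S_0''(x) = 1 - 6·(x + 2), so S_0''(1) = -17. On the right, S_1''(1) = 2c, so c = -17/2.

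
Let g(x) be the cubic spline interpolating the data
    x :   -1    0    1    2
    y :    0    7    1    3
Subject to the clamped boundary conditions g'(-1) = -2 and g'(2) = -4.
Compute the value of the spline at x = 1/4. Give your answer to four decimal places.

6.4406

Write m_i for g''(x_i). With h_i = 1, 1, 1 and divided differences Δ_i = 7, -6, 2, the continuity of g' gives the tridiagonal system
  1·m_0 + 4·m_1 + 1·m_2 = 6(Δ_1 - Δ_0) = -78
  1·m_1 + 4·m_2 + 1·m_3 = 6(Δ_2 - Δ_1) = 48
Clamped end conditions give two more equations: 2h_0·m_0 + h_0·m_1 = 6(Δ_0 - g'(-1)) = 54 and h_2·m_2 + 2h_2·m_3 = 6(g'(2) - Δ_2) = -36.
Solving the tridiagonal system: m_0 = 694/15, m_1 = -578/15, m_2 = 448/15, m_3 = -494/15.
On [0, 1], g(x) = 7 + 28/15·x - 289/15·x² + 57/5·x³.
With x = 1/4: g(1/4) = 2061/320.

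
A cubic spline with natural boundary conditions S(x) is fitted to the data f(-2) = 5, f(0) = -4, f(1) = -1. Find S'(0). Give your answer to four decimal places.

0.5000

Let m_i = S''(x_i). Step sizes h_i = 2, 1; slopes of the chords Δ_i = (y_(i+1) - y_i)/h_i = -9/2, 3.
  2·m_0 + 6·m_1 + 1·m_2 = 6(Δ_1 - Δ_0) = 45
Natural end conditions: m_0 = m_2 = 0.
Solving: m_0 = 0, m_1 = 15/2, m_2 = 0.
On [0, 1], S'(x) = b_1 + 2c_1·x + 3d_1·x² with b_1 = Δ_1 - h_1(2m_1 + m_2)/6 = 1/2, c_1 = m_1/2 = 15/4, d_1 = (m_2 - m_1)/(6h_1) = -5/4. So S'(0) = 1/2.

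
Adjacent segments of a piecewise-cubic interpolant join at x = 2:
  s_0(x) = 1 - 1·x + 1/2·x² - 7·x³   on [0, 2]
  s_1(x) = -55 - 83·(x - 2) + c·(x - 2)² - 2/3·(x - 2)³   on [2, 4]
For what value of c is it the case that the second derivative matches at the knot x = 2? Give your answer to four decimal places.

-41.5000

s_0''(x) = 1 - 42·x, so s_0''(2) = -83. On the right, s_1''(2) = 2c, so c = -83/2.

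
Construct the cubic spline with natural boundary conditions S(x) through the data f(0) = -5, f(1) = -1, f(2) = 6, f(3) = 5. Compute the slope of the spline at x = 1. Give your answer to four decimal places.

Put M_i = S'' at the i-th knot. Here h = (1, 1, 1) and Δ = (4, 7, -1), so the interior equations h_(i-1)·M_(i-1) + 2(h_(i-1)+h_i)·M_i + h_i·M_(i+1) = 6(Δ_i − Δ_(i-1)) read
  1·M_0 + 4·M_1 + 1·M_2 = 6(Δ_1 - Δ_0) = 18
  1·M_1 + 4·M_2 + 1·M_3 = 6(Δ_2 - Δ_1) = -48
Natural end conditions: M_0 = M_3 = 0.
Solving the tridiagonal system: M_0 = 0, M_1 = 8, M_2 = -14, M_3 = 0.
On [1, 2], S'(x) = b_1 + 2c_1·(x - 1) + 3d_1·(x - 1)² with b_1 = Δ_1 - h_1(2M_1 + M_2)/6 = 20/3, c_1 = M_1/2 = 4, d_1 = (M_2 - M_1)/(6h_1) = -11/3. So S'(1) = 20/3.

6.6667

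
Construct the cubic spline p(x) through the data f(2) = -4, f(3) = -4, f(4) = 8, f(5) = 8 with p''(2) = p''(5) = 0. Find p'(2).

Put M_i = p'' at the i-th knot. Here h = (1, 1, 1) and Δ = (0, 12, 0), so the interior equations h_(i-1)·M_(i-1) + 2(h_(i-1)+h_i)·M_i + h_i·M_(i+1) = 6(Δ_i − Δ_(i-1)) read
  1·M_0 + 4·M_1 + 1·M_2 = 6(Δ_1 - Δ_0) = 72
  1·M_1 + 4·M_2 + 1·M_3 = 6(Δ_2 - Δ_1) = -72
Natural end conditions: M_0 = M_3 = 0.
Solving the tridiagonal system: M_0 = 0, M_1 = 24, M_2 = -24, M_3 = 0.
On [2, 3], p'(x) = b_0 + 2c_0·(x - 2) + 3d_0·(x - 2)² with b_0 = Δ_0 - h_0(2M_0 + M_1)/6 = -4, c_0 = M_0/2 = 0, d_0 = (M_1 - M_0)/(6h_0) = 4. So p'(2) = -4.

-4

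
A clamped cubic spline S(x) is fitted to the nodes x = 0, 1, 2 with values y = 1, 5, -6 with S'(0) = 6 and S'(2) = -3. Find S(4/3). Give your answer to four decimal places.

1.4815

With m_i denoting the second derivative at x_i, h_i = 1, 1, and Δ_i = (y_(i+1) − y_i)/h_i = 4, -11:
  1·m_0 + 4·m_1 + 1·m_2 = 6(Δ_1 - Δ_0) = -90
Clamped end conditions give two more equations: 2h_0·m_0 + h_0·m_1 = 6(Δ_0 - S'(0)) = -12 and h_1·m_1 + 2h_1·m_2 = 6(S'(2) - Δ_1) = 48.
Hence m_0 = 12, m_1 = -36, m_2 = 42.
On [1, 2], S(x) = 5 - 6·(x - 1) - 18·(x - 1)² + 13·(x - 1)³.
With (x - 1) = 1/3: S(4/3) = 40/27.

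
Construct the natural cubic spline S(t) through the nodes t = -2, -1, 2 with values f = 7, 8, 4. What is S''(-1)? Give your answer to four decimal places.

-1.7500

Write σ_i for S''(x_i). With h_i = 1, 3 and divided differences Δ_i = 1, -4/3, the continuity of S' gives the tridiagonal system
  1·σ_0 + 8·σ_1 + 3·σ_2 = 6(Δ_1 - Δ_0) = -14
Natural end conditions: σ_0 = σ_2 = 0.
Solving: σ_0 = 0, σ_1 = -7/4, σ_2 = 0.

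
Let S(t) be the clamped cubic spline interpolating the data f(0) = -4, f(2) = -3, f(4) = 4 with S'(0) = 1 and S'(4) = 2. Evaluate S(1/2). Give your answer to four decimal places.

-3.7734

Put M_i = S'' at the i-th knot. Here h = (2, 2) and Δ = (1/2, 7/2), so the interior equations h_(i-1)·M_(i-1) + 2(h_(i-1)+h_i)·M_i + h_i·M_(i+1) = 6(Δ_i − Δ_(i-1)) read
  2·M_0 + 8·M_1 + 2·M_2 = 6(Δ_1 - Δ_0) = 18
Clamped end conditions give two more equations: 2h_0·M_0 + h_0·M_1 = 6(Δ_0 - S'(0)) = -3 and h_1·M_1 + 2h_1·M_2 = 6(S'(4) - Δ_1) = -9.
Solving the tridiagonal system: M_0 = -11/4, M_1 = 4, M_2 = -17/4.
On [0, 2], S(t) = -4 + 1·t - 11/8·t² + 9/16·t³.
With t = 1/2: S(1/2) = -483/128.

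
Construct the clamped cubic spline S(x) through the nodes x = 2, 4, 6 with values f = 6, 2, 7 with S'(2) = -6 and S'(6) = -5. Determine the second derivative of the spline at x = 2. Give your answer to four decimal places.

With M_i denoting the second derivative at x_i, h_i = 2, 2, and Δ_i = (y_(i+1) − y_i)/h_i = -2, 5/2:
  2·M_0 + 8·M_1 + 2·M_2 = 6(Δ_1 - Δ_0) = 27
Clamped end conditions give two more equations: 2h_0·M_0 + h_0·M_1 = 6(Δ_0 - S'(2)) = 24 and h_1·M_1 + 2h_1·M_2 = 6(S'(6) - Δ_1) = -45.
Solving the tridiagonal system: M_0 = 23/8, M_1 = 25/4, M_2 = -115/8.

2.8750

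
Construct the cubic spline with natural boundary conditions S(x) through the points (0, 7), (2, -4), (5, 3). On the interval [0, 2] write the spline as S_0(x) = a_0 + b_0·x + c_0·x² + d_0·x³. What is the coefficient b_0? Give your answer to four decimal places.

Let M_i = S''(x_i). Step sizes h_i = 2, 3; slopes of the chords Δ_i = (y_(i+1) - y_i)/h_i = -11/2, 7/3.
  2·M_0 + 10·M_1 + 3·M_2 = 6(Δ_1 - Δ_0) = 47
Natural end conditions: M_0 = M_2 = 0.
Solving: M_0 = 0, M_1 = 47/10, M_2 = 0.
On [0, 2], with S_0(x) = a_0 + b_0·x + c_0·x² + d_0·x³: c_0 = M_0/2 = 0, d_0 = (M_1 - M_0)/(6h_0) = 47/120, b_0 = Δ_0 - h_0(2M_0 + M_1)/6 = -106/15.

-7.0667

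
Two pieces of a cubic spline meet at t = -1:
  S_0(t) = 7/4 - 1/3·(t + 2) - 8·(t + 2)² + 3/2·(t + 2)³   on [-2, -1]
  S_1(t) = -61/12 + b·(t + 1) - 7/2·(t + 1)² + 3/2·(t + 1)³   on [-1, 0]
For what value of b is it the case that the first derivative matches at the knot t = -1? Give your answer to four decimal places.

S_0'(t) = -1/3 - 16·(t + 2) + 9/2·(t + 2)², so S_0'(-1) = -71/6. On the right, S_1'(-1) = b, so b = -71/6.

-11.8333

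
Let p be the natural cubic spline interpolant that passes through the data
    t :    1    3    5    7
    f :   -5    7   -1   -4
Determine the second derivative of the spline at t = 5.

4

Let M_i = p''(x_i). Step sizes h_i = 2, 2, 2; slopes of the chords Δ_i = (y_(i+1) - y_i)/h_i = 6, -4, -3/2.
  2·M_0 + 8·M_1 + 2·M_2 = 6(Δ_1 - Δ_0) = -60
  2·M_1 + 8·M_2 + 2·M_3 = 6(Δ_2 - Δ_1) = 15
Natural end conditions: M_0 = M_3 = 0.
Forward elimination and back-substitution give M_0 = 0, M_1 = -17/2, M_2 = 4, M_3 = 0.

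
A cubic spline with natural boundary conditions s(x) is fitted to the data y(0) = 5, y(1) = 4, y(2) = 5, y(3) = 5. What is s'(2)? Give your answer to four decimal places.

0.8000

Put M_i = s'' at the i-th knot. Here h = (1, 1, 1) and Δ = (-1, 1, 0), so the interior equations h_(i-1)·M_(i-1) + 2(h_(i-1)+h_i)·M_i + h_i·M_(i+1) = 6(Δ_i − Δ_(i-1)) read
  1·M_0 + 4·M_1 + 1·M_2 = 6(Δ_1 - Δ_0) = 12
  1·M_1 + 4·M_2 + 1·M_3 = 6(Δ_2 - Δ_1) = -6
Natural end conditions: M_0 = M_3 = 0.
Forward elimination and back-substitution give M_0 = 0, M_1 = 18/5, M_2 = -12/5, M_3 = 0.
On [2, 3], s'(x) = b_2 + 2c_2·(x - 2) + 3d_2·(x - 2)² with b_2 = Δ_2 - h_2(2M_2 + M_3)/6 = 4/5, c_2 = M_2/2 = -6/5, d_2 = (M_3 - M_2)/(6h_2) = 2/5. So s'(2) = 4/5.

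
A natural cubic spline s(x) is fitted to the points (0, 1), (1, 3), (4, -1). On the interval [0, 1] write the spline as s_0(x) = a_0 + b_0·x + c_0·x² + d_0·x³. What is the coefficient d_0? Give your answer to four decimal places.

Write m_i for s''(x_i). With h_i = 1, 3 and divided differences Δ_i = 2, -4/3, the continuity of s' gives the tridiagonal system
  1·m_0 + 8·m_1 + 3·m_2 = 6(Δ_1 - Δ_0) = -20
Natural end conditions: m_0 = m_2 = 0.
Hence m_0 = 0, m_1 = -5/2, m_2 = 0.
On [0, 1], with s_0(x) = a_0 + b_0·x + c_0·x² + d_0·x³: c_0 = m_0/2 = 0, d_0 = (m_1 - m_0)/(6h_0) = -5/12, b_0 = Δ_0 - h_0(2m_0 + m_1)/6 = 29/12.

-0.4167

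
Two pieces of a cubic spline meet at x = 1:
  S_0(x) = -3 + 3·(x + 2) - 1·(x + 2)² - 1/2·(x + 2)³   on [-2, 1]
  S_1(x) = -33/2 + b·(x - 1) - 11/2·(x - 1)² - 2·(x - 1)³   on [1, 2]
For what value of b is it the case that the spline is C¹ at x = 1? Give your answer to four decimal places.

-16.5000

S_0'(x) = 3 - 2·(x + 2) - 3/2·(x + 2)², so S_0'(1) = -33/2. On the right, S_1'(1) = b, so b = -33/2.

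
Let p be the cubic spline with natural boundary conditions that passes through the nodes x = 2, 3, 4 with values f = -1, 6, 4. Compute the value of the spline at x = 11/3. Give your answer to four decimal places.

Put M_i = p'' at the i-th knot. Here h = (1, 1) and Δ = (7, -2), so the interior equations h_(i-1)·M_(i-1) + 2(h_(i-1)+h_i)·M_i + h_i·M_(i+1) = 6(Δ_i − Δ_(i-1)) read
  1·M_0 + 4·M_1 + 1·M_2 = 6(Δ_1 - Δ_0) = -54
Natural end conditions: M_0 = M_2 = 0.
Forward elimination and back-substitution give M_0 = 0, M_1 = -27/2, M_2 = 0.
On [3, 4], p(x) = 6 + 5/2·(x - 3) - 27/4·(x - 3)² + 9/4·(x - 3)³.
With (x - 3) = 2/3: p(11/3) = 16/3.

5.3333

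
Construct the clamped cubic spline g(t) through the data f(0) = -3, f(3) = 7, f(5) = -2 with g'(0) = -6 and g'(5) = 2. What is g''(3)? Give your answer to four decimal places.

-12.6000

With σ_i denoting the second derivative at x_i, h_i = 3, 2, and Δ_i = (y_(i+1) − y_i)/h_i = 10/3, -9/2:
  3·σ_0 + 10·σ_1 + 2·σ_2 = 6(Δ_1 - Δ_0) = -47
Clamped end conditions give two more equations: 2h_0·σ_0 + h_0·σ_1 = 6(Δ_0 - g'(0)) = 56 and h_1·σ_1 + 2h_1·σ_2 = 6(g'(5) - Δ_1) = 39.
Forward elimination and back-substitution give σ_0 = 469/30, σ_1 = -63/5, σ_2 = 321/20.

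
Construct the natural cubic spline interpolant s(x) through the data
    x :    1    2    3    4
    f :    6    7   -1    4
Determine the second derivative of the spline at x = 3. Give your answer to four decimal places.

Put σ_i = s'' at the i-th knot. Here h = (1, 1, 1) and Δ = (1, -8, 5), so the interior equations h_(i-1)·σ_(i-1) + 2(h_(i-1)+h_i)·σ_i + h_i·σ_(i+1) = 6(Δ_i − Δ_(i-1)) read
  1·σ_0 + 4·σ_1 + 1·σ_2 = 6(Δ_1 - Δ_0) = -54
  1·σ_1 + 4·σ_2 + 1·σ_3 = 6(Δ_2 - Δ_1) = 78
Natural end conditions: σ_0 = σ_3 = 0.
Forward elimination and back-substitution give σ_0 = 0, σ_1 = -98/5, σ_2 = 122/5, σ_3 = 0.

24.4000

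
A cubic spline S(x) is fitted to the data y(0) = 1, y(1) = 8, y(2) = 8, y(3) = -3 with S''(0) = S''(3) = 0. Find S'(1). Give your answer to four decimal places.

With m_i denoting the second derivative at x_i, h_i = 1, 1, 1, and Δ_i = (y_(i+1) − y_i)/h_i = 7, 0, -11:
  1·m_0 + 4·m_1 + 1·m_2 = 6(Δ_1 - Δ_0) = -42
  1·m_1 + 4·m_2 + 1·m_3 = 6(Δ_2 - Δ_1) = -66
Natural end conditions: m_0 = m_3 = 0.
Solving the tridiagonal system: m_0 = 0, m_1 = -34/5, m_2 = -74/5, m_3 = 0.
On [1, 2], S'(x) = b_1 + 2c_1·(x - 1) + 3d_1·(x - 1)² with b_1 = Δ_1 - h_1(2m_1 + m_2)/6 = 71/15, c_1 = m_1/2 = -17/5, d_1 = (m_2 - m_1)/(6h_1) = -4/3. So S'(1) = 71/15.

4.7333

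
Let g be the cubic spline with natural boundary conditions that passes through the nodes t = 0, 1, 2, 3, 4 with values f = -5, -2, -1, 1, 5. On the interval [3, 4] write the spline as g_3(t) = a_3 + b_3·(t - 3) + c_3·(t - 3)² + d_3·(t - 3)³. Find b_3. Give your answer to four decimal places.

3.1429

Write m_i for g''(x_i). With h_i = 1, 1, 1, 1 and divided differences Δ_i = 3, 1, 2, 4, the continuity of g' gives the tridiagonal system
  1·m_0 + 4·m_1 + 1·m_2 = 6(Δ_1 - Δ_0) = -12
  1·m_1 + 4·m_2 + 1·m_3 = 6(Δ_2 - Δ_1) = 6
  1·m_2 + 4·m_3 + 1·m_4 = 6(Δ_3 - Δ_2) = 12
Natural end conditions: m_0 = m_4 = 0.
Forward elimination and back-substitution give m_0 = 0, m_1 = -24/7, m_2 = 12/7, m_3 = 18/7, m_4 = 0.
On [3, 4], with g_3(t) = a_3 + b_3·(t - 3) + c_3·(t - 3)² + d_3·(t - 3)³: c_3 = m_3/2 = 9/7, d_3 = (m_4 - m_3)/(6h_3) = -3/7, b_3 = Δ_3 - h_3(2m_3 + m_4)/6 = 22/7.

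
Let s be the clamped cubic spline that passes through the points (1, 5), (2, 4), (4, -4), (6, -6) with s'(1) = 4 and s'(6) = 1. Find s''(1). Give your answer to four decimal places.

Put M_i = s'' at the i-th knot. Here h = (1, 2, 2) and Δ = (-1, -4, -1), so the interior equations h_(i-1)·M_(i-1) + 2(h_(i-1)+h_i)·M_i + h_i·M_(i+1) = 6(Δ_i − Δ_(i-1)) read
  1·M_0 + 6·M_1 + 2·M_2 = 6(Δ_1 - Δ_0) = -18
  2·M_1 + 8·M_2 + 2·M_3 = 6(Δ_2 - Δ_1) = 18
Clamped end conditions give two more equations: 2h_0·M_0 + h_0·M_1 = 6(Δ_0 - s'(1)) = -30 and h_2·M_2 + 2h_2·M_3 = 6(s'(6) - Δ_2) = 12.
Solving: M_0 = -330/23, M_1 = -30/23, M_2 = 48/23, M_3 = 45/23.

-14.3478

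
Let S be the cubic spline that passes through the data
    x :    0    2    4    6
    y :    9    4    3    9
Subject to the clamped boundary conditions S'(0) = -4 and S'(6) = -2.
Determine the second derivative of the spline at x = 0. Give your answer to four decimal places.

Put m_i = S'' at the i-th knot. Here h = (2, 2, 2) and Δ = (-5/2, -1/2, 3), so the interior equations h_(i-1)·m_(i-1) + 2(h_(i-1)+h_i)·m_i + h_i·m_(i+1) = 6(Δ_i − Δ_(i-1)) read
  2·m_0 + 8·m_1 + 2·m_2 = 6(Δ_1 - Δ_0) = 12
  2·m_1 + 8·m_2 + 2·m_3 = 6(Δ_2 - Δ_1) = 21
Clamped end conditions give two more equations: 2h_0·m_0 + h_0·m_1 = 6(Δ_0 - S'(0)) = 9 and h_2·m_2 + 2h_2·m_3 = 6(S'(6) - Δ_2) = -30.
Solving the tridiagonal system: m_0 = 37/15, m_1 = -13/30, m_2 = 79/15, m_3 = -152/15.

2.4667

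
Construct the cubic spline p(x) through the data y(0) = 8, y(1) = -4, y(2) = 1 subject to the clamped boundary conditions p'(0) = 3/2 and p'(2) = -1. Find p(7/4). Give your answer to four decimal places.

0.1074

Write M_i for p''(x_i). With h_i = 1, 1 and divided differences Δ_i = -12, 5, the continuity of p' gives the tridiagonal system
  1·M_0 + 4·M_1 + 1·M_2 = 6(Δ_1 - Δ_0) = 102
Clamped end conditions give two more equations: 2h_0·M_0 + h_0·M_1 = 6(Δ_0 - p'(0)) = -81 and h_1·M_1 + 2h_1·M_2 = 6(p'(2) - Δ_1) = -36.
Hence M_0 = -269/4, M_1 = 107/2, M_2 = -179/4.
On [1, 2], p(x) = -4 - 43/8·(x - 1) + 107/4·(x - 1)² - 131/8·(x - 1)³.
With (x - 1) = 3/4: p(7/4) = 55/512.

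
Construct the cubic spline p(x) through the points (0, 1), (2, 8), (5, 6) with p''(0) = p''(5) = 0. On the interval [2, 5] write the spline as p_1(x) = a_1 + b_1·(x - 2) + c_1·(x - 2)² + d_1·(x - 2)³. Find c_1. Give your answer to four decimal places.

-1.2500

Write m_i for p''(x_i). With h_i = 2, 3 and divided differences Δ_i = 7/2, -2/3, the continuity of p' gives the tridiagonal system
  2·m_0 + 10·m_1 + 3·m_2 = 6(Δ_1 - Δ_0) = -25
Natural end conditions: m_0 = m_2 = 0.
Solving: m_0 = 0, m_1 = -5/2, m_2 = 0.
On [2, 5], with p_1(x) = a_1 + b_1·(x - 2) + c_1·(x - 2)² + d_1·(x - 2)³: c_1 = m_1/2 = -5/4, d_1 = (m_2 - m_1)/(6h_1) = 5/36, b_1 = Δ_1 - h_1(2m_1 + m_2)/6 = 11/6.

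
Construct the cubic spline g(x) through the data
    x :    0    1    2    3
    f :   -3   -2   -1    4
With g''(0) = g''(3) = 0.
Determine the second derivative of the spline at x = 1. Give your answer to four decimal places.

With M_i denoting the second derivative at x_i, h_i = 1, 1, 1, and Δ_i = (y_(i+1) − y_i)/h_i = 1, 1, 5:
  1·M_0 + 4·M_1 + 1·M_2 = 6(Δ_1 - Δ_0) = 0
  1·M_1 + 4·M_2 + 1·M_3 = 6(Δ_2 - Δ_1) = 24
Natural end conditions: M_0 = M_3 = 0.
Forward elimination and back-substitution give M_0 = 0, M_1 = -8/5, M_2 = 32/5, M_3 = 0.

-1.6000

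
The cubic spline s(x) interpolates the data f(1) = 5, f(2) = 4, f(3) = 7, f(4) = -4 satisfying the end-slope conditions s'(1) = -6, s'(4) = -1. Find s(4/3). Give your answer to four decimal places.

Put M_i = s'' at the i-th knot. Here h = (1, 1, 1) and Δ = (-1, 3, -11), so the interior equations h_(i-1)·M_(i-1) + 2(h_(i-1)+h_i)·M_i + h_i·M_(i+1) = 6(Δ_i − Δ_(i-1)) read
  1·M_0 + 4·M_1 + 1·M_2 = 6(Δ_1 - Δ_0) = 24
  1·M_1 + 4·M_2 + 1·M_3 = 6(Δ_2 - Δ_1) = -84
Clamped end conditions give two more equations: 2h_0·M_0 + h_0·M_1 = 6(Δ_0 - s'(1)) = 30 and h_2·M_2 + 2h_2·M_3 = 6(s'(4) - Δ_2) = 60.
Solving: M_0 = 128/15, M_1 = 194/15, M_2 = -544/15, M_3 = 722/15.
On [1, 2], s(x) = 5 - 6·(x - 1) + 64/15·(x - 1)² + 11/15·(x - 1)³.
With (x - 1) = 1/3: s(4/3) = 1418/405.

3.5012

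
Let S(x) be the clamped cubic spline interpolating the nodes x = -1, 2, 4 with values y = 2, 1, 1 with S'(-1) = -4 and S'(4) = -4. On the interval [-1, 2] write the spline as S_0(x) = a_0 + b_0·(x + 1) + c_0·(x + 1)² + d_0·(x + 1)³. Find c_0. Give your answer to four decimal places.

Put M_i = S'' at the i-th knot. Here h = (3, 2) and Δ = (-1/3, 0), so the interior equations h_(i-1)·M_(i-1) + 2(h_(i-1)+h_i)·M_i + h_i·M_(i+1) = 6(Δ_i − Δ_(i-1)) read
  3·M_0 + 10·M_1 + 2·M_2 = 6(Δ_1 - Δ_0) = 2
Clamped end conditions give two more equations: 2h_0·M_0 + h_0·M_1 = 6(Δ_0 - S'(-1)) = 22 and h_1·M_1 + 2h_1·M_2 = 6(S'(4) - Δ_1) = -24.
Solving the tridiagonal system: M_0 = 52/15, M_1 = 2/5, M_2 = -31/5.
On [-1, 2], with S_0(x) = a_0 + b_0·(x + 1) + c_0·(x + 1)² + d_0·(x + 1)³: c_0 = M_0/2 = 26/15, d_0 = (M_1 - M_0)/(6h_0) = -23/135, b_0 = Δ_0 - h_0(2M_0 + M_1)/6 = -4.

1.7333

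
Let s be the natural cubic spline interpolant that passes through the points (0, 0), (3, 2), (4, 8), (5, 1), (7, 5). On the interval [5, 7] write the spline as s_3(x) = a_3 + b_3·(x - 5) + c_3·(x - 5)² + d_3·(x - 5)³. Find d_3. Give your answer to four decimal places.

Put M_i = s'' at the i-th knot. Here h = (3, 1, 1, 2) and Δ = (2/3, 6, -7, 2), so the interior equations h_(i-1)·M_(i-1) + 2(h_(i-1)+h_i)·M_i + h_i·M_(i+1) = 6(Δ_i − Δ_(i-1)) read
  3·M_0 + 8·M_1 + 1·M_2 = 6(Δ_1 - Δ_0) = 32
  1·M_1 + 4·M_2 + 1·M_3 = 6(Δ_2 - Δ_1) = -78
  1·M_2 + 6·M_3 + 2·M_4 = 6(Δ_3 - Δ_2) = 54
Natural end conditions: M_0 = M_4 = 0.
Solving the tridiagonal system: M_0 = 0, M_1 = 629/89, M_2 = -2184/89, M_3 = 1165/89, M_4 = 0.
On [5, 7], with s_3(x) = a_3 + b_3·(x - 5) + c_3·(x - 5)² + d_3·(x - 5)³: c_3 = M_3/2 = 1165/178, d_3 = (M_4 - M_3)/(6h_3) = -1165/1068, b_3 = Δ_3 - h_3(2M_3 + M_4)/6 = -1796/267.

-1.0908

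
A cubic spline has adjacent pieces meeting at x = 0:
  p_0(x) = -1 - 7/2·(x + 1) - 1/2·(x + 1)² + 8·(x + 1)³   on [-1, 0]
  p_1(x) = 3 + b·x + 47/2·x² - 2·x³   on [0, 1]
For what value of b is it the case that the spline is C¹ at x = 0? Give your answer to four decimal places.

19.5000

p_0'(x) = -7/2 - 1·(x + 1) + 24·(x + 1)², so p_0'(0) = 39/2. On the right, p_1'(0) = b, so b = 39/2.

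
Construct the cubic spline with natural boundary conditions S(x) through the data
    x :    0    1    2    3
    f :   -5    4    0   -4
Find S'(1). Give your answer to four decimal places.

2.0667

Let M_i = S''(x_i). Step sizes h_i = 1, 1, 1; slopes of the chords Δ_i = (y_(i+1) - y_i)/h_i = 9, -4, -4.
  1·M_0 + 4·M_1 + 1·M_2 = 6(Δ_1 - Δ_0) = -78
  1·M_1 + 4·M_2 + 1·M_3 = 6(Δ_2 - Δ_1) = 0
Natural end conditions: M_0 = M_3 = 0.
Solving: M_0 = 0, M_1 = -104/5, M_2 = 26/5, M_3 = 0.
On [1, 2], S'(x) = b_1 + 2c_1·(x - 1) + 3d_1·(x - 1)² with b_1 = Δ_1 - h_1(2M_1 + M_2)/6 = 31/15, c_1 = M_1/2 = -52/5, d_1 = (M_2 - M_1)/(6h_1) = 13/3. So S'(1) = 31/15.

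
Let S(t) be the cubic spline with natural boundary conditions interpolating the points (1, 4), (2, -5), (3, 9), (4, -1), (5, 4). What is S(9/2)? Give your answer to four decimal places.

Write M_i for S''(x_i). With h_i = 1, 1, 1, 1 and divided differences Δ_i = -9, 14, -10, 5, the continuity of S' gives the tridiagonal system
  1·M_0 + 4·M_1 + 1·M_2 = 6(Δ_1 - Δ_0) = 138
  1·M_1 + 4·M_2 + 1·M_3 = 6(Δ_2 - Δ_1) = -144
  1·M_2 + 4·M_3 + 1·M_4 = 6(Δ_3 - Δ_2) = 90
Natural end conditions: M_0 = M_4 = 0.
Forward elimination and back-substitution give M_0 = 0, M_1 = 342/7, M_2 = -402/7, M_3 = 258/7, M_4 = 0.
On [4, 5], S(t) = -1 - 51/7·(t - 4) + 129/7·(t - 4)² - 43/7·(t - 4)³.
With (t - 4) = 1/2: S(9/2) = -45/56.

-0.8036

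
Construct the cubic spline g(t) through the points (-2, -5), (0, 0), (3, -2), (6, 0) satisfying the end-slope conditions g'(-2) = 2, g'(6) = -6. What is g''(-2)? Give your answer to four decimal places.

2.5000

Let M_i = g''(x_i). Step sizes h_i = 2, 3, 3; slopes of the chords Δ_i = (y_(i+1) - y_i)/h_i = 5/2, -2/3, 2/3.
  2·M_0 + 10·M_1 + 3·M_2 = 6(Δ_1 - Δ_0) = -19
  3·M_1 + 12·M_2 + 3·M_3 = 6(Δ_2 - Δ_1) = 8
Clamped end conditions give two more equations: 2h_0·M_0 + h_0·M_1 = 6(Δ_0 - g'(-2)) = 3 and h_2·M_2 + 2h_2·M_3 = 6(g'(6) - Δ_2) = -40.
Solving: M_0 = 5/2, M_1 = -7/2, M_2 = 11/3, M_3 = -17/2.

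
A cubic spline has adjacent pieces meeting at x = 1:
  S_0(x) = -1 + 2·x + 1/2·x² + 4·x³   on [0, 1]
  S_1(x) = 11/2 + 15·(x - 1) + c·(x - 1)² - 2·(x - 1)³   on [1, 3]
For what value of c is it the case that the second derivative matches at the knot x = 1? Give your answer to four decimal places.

S_0''(x) = 1 + 24·x, so S_0''(1) = 25. On the right, S_1''(1) = 2c, so c = 25/2.

12.5000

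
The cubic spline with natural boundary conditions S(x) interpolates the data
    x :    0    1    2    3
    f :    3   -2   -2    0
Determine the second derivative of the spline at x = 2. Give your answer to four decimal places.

1.2000

With σ_i denoting the second derivative at x_i, h_i = 1, 1, 1, and Δ_i = (y_(i+1) − y_i)/h_i = -5, 0, 2:
  1·σ_0 + 4·σ_1 + 1·σ_2 = 6(Δ_1 - Δ_0) = 30
  1·σ_1 + 4·σ_2 + 1·σ_3 = 6(Δ_2 - Δ_1) = 12
Natural end conditions: σ_0 = σ_3 = 0.
Solving: σ_0 = 0, σ_1 = 36/5, σ_2 = 6/5, σ_3 = 0.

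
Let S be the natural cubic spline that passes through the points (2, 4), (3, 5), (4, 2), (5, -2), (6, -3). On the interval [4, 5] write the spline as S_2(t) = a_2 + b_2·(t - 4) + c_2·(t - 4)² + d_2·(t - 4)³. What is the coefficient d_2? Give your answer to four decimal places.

With M_i denoting the second derivative at x_i, h_i = 1, 1, 1, 1, and Δ_i = (y_(i+1) − y_i)/h_i = 1, -3, -4, -1:
  1·M_0 + 4·M_1 + 1·M_2 = 6(Δ_1 - Δ_0) = -24
  1·M_1 + 4·M_2 + 1·M_3 = 6(Δ_2 - Δ_1) = -6
  1·M_2 + 4·M_3 + 1·M_4 = 6(Δ_3 - Δ_2) = 18
Natural end conditions: M_0 = M_4 = 0.
Solving: M_0 = 0, M_1 = -159/28, M_2 = -9/7, M_3 = 135/28, M_4 = 0.
On [4, 5], with S_2(t) = a_2 + b_2·(t - 4) + c_2·(t - 4)² + d_2·(t - 4)³: c_2 = M_2/2 = -9/14, d_2 = (M_3 - M_2)/(6h_2) = 57/56, b_2 = Δ_2 - h_2(2M_2 + M_3)/6 = -35/8.

1.0179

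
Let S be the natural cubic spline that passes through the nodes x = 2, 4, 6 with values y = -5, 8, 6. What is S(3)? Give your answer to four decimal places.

Put M_i = S'' at the i-th knot. Here h = (2, 2) and Δ = (13/2, -1), so the interior equations h_(i-1)·M_(i-1) + 2(h_(i-1)+h_i)·M_i + h_i·M_(i+1) = 6(Δ_i − Δ_(i-1)) read
  2·M_0 + 8·M_1 + 2·M_2 = 6(Δ_1 - Δ_0) = -45
Natural end conditions: M_0 = M_2 = 0.
Hence M_0 = 0, M_1 = -45/8, M_2 = 0.
On [2, 4], S(x) = -5 + 67/8·(x - 2) + 0·(x - 2)² - 15/32·(x - 2)³.
With (x - 2) = 1: S(3) = 93/32.

2.9063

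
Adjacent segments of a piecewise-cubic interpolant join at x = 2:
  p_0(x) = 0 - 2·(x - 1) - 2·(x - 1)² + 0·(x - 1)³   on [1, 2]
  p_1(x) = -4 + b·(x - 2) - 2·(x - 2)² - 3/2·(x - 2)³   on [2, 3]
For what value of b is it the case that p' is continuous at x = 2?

p_0'(x) = -2 - 4·(x - 1) + 0·(x - 1)², so p_0'(2) = -6. On the right, p_1'(2) = b, so b = -6.

-6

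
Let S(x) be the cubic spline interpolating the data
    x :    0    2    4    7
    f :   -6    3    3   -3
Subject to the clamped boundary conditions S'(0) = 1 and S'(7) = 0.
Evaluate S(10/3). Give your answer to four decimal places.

With m_i denoting the second derivative at x_i, h_i = 2, 2, 3, and Δ_i = (y_(i+1) − y_i)/h_i = 9/2, 0, -2:
  2·m_0 + 8·m_1 + 2·m_2 = 6(Δ_1 - Δ_0) = -27
  2·m_1 + 10·m_2 + 3·m_3 = 6(Δ_2 - Δ_1) = -12
Clamped end conditions give two more equations: 2h_0·m_0 + h_0·m_1 = 6(Δ_0 - S'(0)) = 21 and h_2·m_2 + 2h_2·m_3 = 6(S'(7) - Δ_2) = 12.
Solving the tridiagonal system: m_0 = 577/74, m_1 = -377/74, m_2 = -34/37, m_3 = 91/37.
On [2, 4], S(x) = 3 + 137/37·(x - 2) - 377/148·(x - 2)² + 103/296·(x - 2)³.
With (x - 2) = 4/3: S(10/3) = 4229/999.

4.2332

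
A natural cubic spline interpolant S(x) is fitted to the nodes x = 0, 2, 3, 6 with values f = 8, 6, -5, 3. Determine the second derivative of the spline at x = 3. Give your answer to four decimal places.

11.7447

Write M_i for S''(x_i). With h_i = 2, 1, 3 and divided differences Δ_i = -1, -11, 8/3, the continuity of S' gives the tridiagonal system
  2·M_0 + 6·M_1 + 1·M_2 = 6(Δ_1 - Δ_0) = -60
  1·M_1 + 8·M_2 + 3·M_3 = 6(Δ_2 - Δ_1) = 82
Natural end conditions: M_0 = M_3 = 0.
Hence M_0 = 0, M_1 = -562/47, M_2 = 552/47, M_3 = 0.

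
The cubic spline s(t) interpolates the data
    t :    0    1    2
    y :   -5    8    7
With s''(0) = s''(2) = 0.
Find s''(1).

-21

Let m_i = s''(x_i). Step sizes h_i = 1, 1; slopes of the chords Δ_i = (y_(i+1) - y_i)/h_i = 13, -1.
  1·m_0 + 4·m_1 + 1·m_2 = 6(Δ_1 - Δ_0) = -84
Natural end conditions: m_0 = m_2 = 0.
Solving the tridiagonal system: m_0 = 0, m_1 = -21, m_2 = 0.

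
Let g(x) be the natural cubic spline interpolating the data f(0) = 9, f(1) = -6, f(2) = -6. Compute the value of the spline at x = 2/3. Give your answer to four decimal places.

-2.3889

With M_i denoting the second derivative at x_i, h_i = 1, 1, and Δ_i = (y_(i+1) − y_i)/h_i = -15, 0:
  1·M_0 + 4·M_1 + 1·M_2 = 6(Δ_1 - Δ_0) = 90
Natural end conditions: M_0 = M_2 = 0.
Solving the tridiagonal system: M_0 = 0, M_1 = 45/2, M_2 = 0.
On [0, 1], g(x) = 9 - 75/4·x + 0·x² + 15/4·x³.
With x = 2/3: g(2/3) = -43/18.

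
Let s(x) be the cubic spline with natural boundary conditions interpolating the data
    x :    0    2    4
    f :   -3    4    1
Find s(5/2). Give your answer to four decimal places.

4.0703

Write M_i for s''(x_i). With h_i = 2, 2 and divided differences Δ_i = 7/2, -3/2, the continuity of s' gives the tridiagonal system
  2·M_0 + 8·M_1 + 2·M_2 = 6(Δ_1 - Δ_0) = -30
Natural end conditions: M_0 = M_2 = 0.
Forward elimination and back-substitution give M_0 = 0, M_1 = -15/4, M_2 = 0.
On [2, 4], s(x) = 4 + 1·(x - 2) - 15/8·(x - 2)² + 5/16·(x - 2)³.
With (x - 2) = 1/2: s(5/2) = 521/128.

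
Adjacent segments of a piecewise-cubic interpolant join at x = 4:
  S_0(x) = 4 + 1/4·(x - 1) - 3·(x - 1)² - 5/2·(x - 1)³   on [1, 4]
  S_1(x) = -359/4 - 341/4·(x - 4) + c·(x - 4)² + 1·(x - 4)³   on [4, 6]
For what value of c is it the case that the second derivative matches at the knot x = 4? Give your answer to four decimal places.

-25.5000

S_0''(x) = -6 - 15·(x - 1), so S_0''(4) = -51. On the right, S_1''(4) = 2c, so c = -51/2.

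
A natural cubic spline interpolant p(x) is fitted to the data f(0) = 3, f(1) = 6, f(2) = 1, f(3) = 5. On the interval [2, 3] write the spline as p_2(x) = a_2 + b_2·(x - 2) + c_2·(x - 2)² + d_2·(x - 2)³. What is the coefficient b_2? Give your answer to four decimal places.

-1.8667

Write M_i for p''(x_i). With h_i = 1, 1, 1 and divided differences Δ_i = 3, -5, 4, the continuity of p' gives the tridiagonal system
  1·M_0 + 4·M_1 + 1·M_2 = 6(Δ_1 - Δ_0) = -48
  1·M_1 + 4·M_2 + 1·M_3 = 6(Δ_2 - Δ_1) = 54
Natural end conditions: M_0 = M_3 = 0.
Forward elimination and back-substitution give M_0 = 0, M_1 = -82/5, M_2 = 88/5, M_3 = 0.
On [2, 3], with p_2(x) = a_2 + b_2·(x - 2) + c_2·(x - 2)² + d_2·(x - 2)³: c_2 = M_2/2 = 44/5, d_2 = (M_3 - M_2)/(6h_2) = -44/15, b_2 = Δ_2 - h_2(2M_2 + M_3)/6 = -28/15.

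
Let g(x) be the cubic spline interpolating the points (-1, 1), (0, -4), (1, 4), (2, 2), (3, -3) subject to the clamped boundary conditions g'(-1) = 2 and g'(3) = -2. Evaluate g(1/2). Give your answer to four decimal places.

With M_i denoting the second derivative at x_i, h_i = 1, 1, 1, 1, and Δ_i = (y_(i+1) − y_i)/h_i = -5, 8, -2, -5:
  1·M_0 + 4·M_1 + 1·M_2 = 6(Δ_1 - Δ_0) = 78
  1·M_1 + 4·M_2 + 1·M_3 = 6(Δ_2 - Δ_1) = -60
  1·M_2 + 4·M_3 + 1·M_4 = 6(Δ_3 - Δ_2) = -18
Clamped end conditions give two more equations: 2h_0·M_0 + h_0·M_1 = 6(Δ_0 - g'(-1)) = -42 and h_3·M_3 + 2h_3·M_4 = 6(g'(3) - Δ_3) = 18.
Hence M_0 = -77/2, M_1 = 35, M_2 = -47/2, M_3 = -1, M_4 = 19/2.
On [0, 1], g(x) = -4 + 1/4·x + 35/2·x² - 39/4·x³.
With x = 1/2: g(1/2) = -23/32.

-0.7188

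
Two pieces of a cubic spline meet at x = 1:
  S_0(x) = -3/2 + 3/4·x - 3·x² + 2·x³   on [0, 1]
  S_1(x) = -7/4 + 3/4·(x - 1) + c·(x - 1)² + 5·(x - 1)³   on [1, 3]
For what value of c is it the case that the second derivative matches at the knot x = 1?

3

S_0''(x) = -6 + 12·x, so S_0''(1) = 6. On the right, S_1''(1) = 2c, so c = 3.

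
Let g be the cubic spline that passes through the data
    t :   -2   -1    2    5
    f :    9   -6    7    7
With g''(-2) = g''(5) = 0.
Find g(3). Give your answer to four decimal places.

10.5504

With M_i denoting the second derivative at x_i, h_i = 1, 3, 3, and Δ_i = (y_(i+1) − y_i)/h_i = -15, 13/3, 0:
  1·M_0 + 8·M_1 + 3·M_2 = 6(Δ_1 - Δ_0) = 116
  3·M_1 + 12·M_2 + 3·M_3 = 6(Δ_2 - Δ_1) = -26
Natural end conditions: M_0 = M_3 = 0.
Forward elimination and back-substitution give M_0 = 0, M_1 = 490/29, M_2 = -556/87, M_3 = 0.
On [2, 5], g(t) = 7 + 556/87·(t - 2) - 278/87·(t - 2)² + 278/783·(t - 2)³.
With (t - 2) = 1: g(3) = 8261/783.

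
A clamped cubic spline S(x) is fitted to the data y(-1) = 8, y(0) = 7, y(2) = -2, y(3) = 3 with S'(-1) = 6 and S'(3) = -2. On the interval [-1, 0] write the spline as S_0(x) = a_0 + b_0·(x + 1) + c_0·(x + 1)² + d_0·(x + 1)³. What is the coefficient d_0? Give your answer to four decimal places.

Write m_i for S''(x_i). With h_i = 1, 2, 1 and divided differences Δ_i = -1, -9/2, 5, the continuity of S' gives the tridiagonal system
  1·m_0 + 6·m_1 + 2·m_2 = 6(Δ_1 - Δ_0) = -21
  2·m_1 + 6·m_2 + 1·m_3 = 6(Δ_2 - Δ_1) = 57
Clamped end conditions give two more equations: 2h_0·m_0 + h_0·m_1 = 6(Δ_0 - S'(-1)) = -42 and h_2·m_2 + 2h_2·m_3 = 6(S'(3) - Δ_2) = -42.
Forward elimination and back-substitution give m_0 = -631/35, m_1 = -208/35, m_2 = 572/35, m_3 = -1021/35.
On [-1, 0], with S_0(x) = a_0 + b_0·(x + 1) + c_0·(x + 1)² + d_0·(x + 1)³: c_0 = m_0/2 = -631/70, d_0 = (m_1 - m_0)/(6h_0) = 141/70, b_0 = Δ_0 - h_0(2m_0 + m_1)/6 = 6.

2.0143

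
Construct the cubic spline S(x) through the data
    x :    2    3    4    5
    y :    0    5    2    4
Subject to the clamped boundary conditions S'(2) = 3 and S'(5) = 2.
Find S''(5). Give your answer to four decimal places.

Put M_i = S'' at the i-th knot. Here h = (1, 1, 1) and Δ = (5, -3, 2), so the interior equations h_(i-1)·M_(i-1) + 2(h_(i-1)+h_i)·M_i + h_i·M_(i+1) = 6(Δ_i − Δ_(i-1)) read
  1·M_0 + 4·M_1 + 1·M_2 = 6(Δ_1 - Δ_0) = -48
  1·M_1 + 4·M_2 + 1·M_3 = 6(Δ_2 - Δ_1) = 30
Clamped end conditions give two more equations: 2h_0·M_0 + h_0·M_1 = 6(Δ_0 - S'(2)) = 12 and h_2·M_2 + 2h_2·M_3 = 6(S'(5) - Δ_2) = 0.
Solving the tridiagonal system: M_0 = 236/15, M_1 = -292/15, M_2 = 212/15, M_3 = -106/15.

-7.0667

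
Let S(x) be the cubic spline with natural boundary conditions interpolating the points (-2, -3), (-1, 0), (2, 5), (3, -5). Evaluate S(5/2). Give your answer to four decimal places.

0.6091

Put M_i = S'' at the i-th knot. Here h = (1, 3, 1) and Δ = (3, 5/3, -10), so the interior equations h_(i-1)·M_(i-1) + 2(h_(i-1)+h_i)·M_i + h_i·M_(i+1) = 6(Δ_i − Δ_(i-1)) read
  1·M_0 + 8·M_1 + 3·M_2 = 6(Δ_1 - Δ_0) = -8
  3·M_1 + 8·M_2 + 1·M_3 = 6(Δ_2 - Δ_1) = -70
Natural end conditions: M_0 = M_3 = 0.
Solving: M_0 = 0, M_1 = 146/55, M_2 = -536/55, M_3 = 0.
On [2, 3], S(x) = 5 - 1114/165·(x - 2) - 268/55·(x - 2)² + 268/165·(x - 2)³.
With (x - 2) = 1/2: S(5/2) = 67/110.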